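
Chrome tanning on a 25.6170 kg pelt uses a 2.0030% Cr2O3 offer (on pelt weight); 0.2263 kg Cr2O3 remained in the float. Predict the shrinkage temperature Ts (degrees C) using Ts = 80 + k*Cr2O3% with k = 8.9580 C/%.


Offered = pelt * offer_pct / 100 = 25.6170 * 2.0030 / 100 = 0.5131 kg
Uptake = offered - residual = 0.5131 - 0.2263 = 0.2868 kg
Cr2O3% on pelt = uptake / pelt * 100 = 0.2868 / 25.6170 * 100 = 1.1196 %
Ts = 80 + k * Cr2O3% = 80 + 8.9580 * 1.1196 = 90.0294 C


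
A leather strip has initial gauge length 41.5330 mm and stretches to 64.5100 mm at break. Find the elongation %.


Formula: Elongation = (Lf - L0) / L0 * 100
Substituting: Elongation = (64.5100 - 41.5330) / 41.5330 * 100
Result: 55.3223 %


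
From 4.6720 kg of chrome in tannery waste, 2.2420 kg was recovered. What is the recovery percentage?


Formula: Recovery = recovered / input * 100
Substituting: Recovery = 2.2420 / 4.6720 * 100
Result: 47.9880 %


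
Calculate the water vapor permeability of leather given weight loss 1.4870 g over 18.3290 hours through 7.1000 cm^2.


Formula: WVP = loss / (area * time)
Substituting: WVP = 1.4870 / (7.1000 * 18.3290)
Result: 0.0114265 g/(cm^2*hr)


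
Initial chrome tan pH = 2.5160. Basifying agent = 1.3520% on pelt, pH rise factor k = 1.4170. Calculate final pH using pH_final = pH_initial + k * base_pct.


Formula: pH_final = pH_initial + k * base_pct
Substituting: pH_final = 2.5160 + 1.4170 * 1.3520
Result: 4.4318


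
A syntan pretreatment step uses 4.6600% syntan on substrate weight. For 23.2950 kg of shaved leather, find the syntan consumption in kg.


Formula: Syntan = substrate * pct / 100
Substituting: Syntan = 23.2950 * 4.6600 / 100
Result: 1.0855 kg


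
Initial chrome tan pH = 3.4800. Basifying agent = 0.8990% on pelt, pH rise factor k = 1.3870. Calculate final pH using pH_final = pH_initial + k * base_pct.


Formula: pH_final = pH_initial + k * base_pct
Substituting: pH_final = 3.4800 + 1.3870 * 0.8990
Result: 4.7269


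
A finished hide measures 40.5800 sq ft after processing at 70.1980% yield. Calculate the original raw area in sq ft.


Formula: raw = finished * 100 / yield
Substituting: raw = 40.5800 * 100 / 70.1980
Result: 57.8079 sq ft


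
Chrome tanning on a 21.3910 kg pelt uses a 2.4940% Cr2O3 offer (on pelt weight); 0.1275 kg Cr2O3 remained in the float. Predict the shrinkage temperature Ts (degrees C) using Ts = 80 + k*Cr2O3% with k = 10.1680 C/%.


Offered = pelt * offer_pct / 100 = 21.3910 * 2.4940 / 100 = 0.5335 kg
Uptake = offered - residual = 0.5335 - 0.1275 = 0.4060 kg
Cr2O3% on pelt = uptake / pelt * 100 = 0.4060 / 21.3910 * 100 = 1.8980 %
Ts = 80 + k * Cr2O3% = 80 + 10.1680 * 1.8980 = 99.2984 C


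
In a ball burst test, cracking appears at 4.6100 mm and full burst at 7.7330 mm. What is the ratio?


Formula: Ratio = crack / burst
Substituting: Ratio = 4.6100 / 7.7330
Result: 0.5961


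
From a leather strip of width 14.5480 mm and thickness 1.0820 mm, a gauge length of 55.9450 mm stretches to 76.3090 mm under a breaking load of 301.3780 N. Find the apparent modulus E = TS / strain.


TS = F / (w * t) = 301.3780 / (14.5480 * 1.0820) = 19.1461 N/mm^2
strain = (Lf - L0) / L0 = (76.3090 - 55.9450) / 55.9450 = 0.3640
E = TS / strain = 19.1461 / 0.3640 = 52.5992 N/mm^2


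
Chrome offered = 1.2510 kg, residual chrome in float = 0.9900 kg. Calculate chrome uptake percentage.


Formula: Uptake = (offered - residual) / offered * 100
Substituting: Uptake = (1.2510 - 0.9900) / 1.2510 * 100
Result: 20.8633 %


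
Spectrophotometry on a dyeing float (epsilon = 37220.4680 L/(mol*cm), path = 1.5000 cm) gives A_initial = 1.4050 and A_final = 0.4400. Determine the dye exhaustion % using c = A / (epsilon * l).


c_initial = A_i / (epsilon * l) = 1.4050 / (37220.4680 * 1.5000) = 2.5165e-05 mol/L
c_final = A_f / (epsilon * l) = 0.4400 / (37220.4680 * 1.5000) = 7.8810e-06 mol/L
Exhaustion = (c_initial - c_final) / c_initial * 100 = (2.5165e-05 - 7.8810e-06) / 2.5165e-05 * 100 = 68.6833 %


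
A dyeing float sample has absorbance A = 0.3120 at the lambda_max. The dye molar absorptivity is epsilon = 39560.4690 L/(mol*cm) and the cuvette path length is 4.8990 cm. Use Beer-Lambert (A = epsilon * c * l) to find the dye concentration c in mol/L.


Formula: c = A / (epsilon * l)
Substituting: c = 0.3120 / (39560.4690 * 4.8990)
Result: 1.6099e-06 mol/L


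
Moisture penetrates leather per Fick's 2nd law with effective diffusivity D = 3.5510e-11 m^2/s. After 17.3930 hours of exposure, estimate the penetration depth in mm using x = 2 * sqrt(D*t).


t = 17.3930 hr * 3600 = 62614.8000 s
D * t = 3.5510e-11 * 62614.8000 = 2.2235e-06
x = 2 * sqrt(D*t) = 2 * sqrt(2.2235e-06) = 0.00298225 m = 2.9822 mm


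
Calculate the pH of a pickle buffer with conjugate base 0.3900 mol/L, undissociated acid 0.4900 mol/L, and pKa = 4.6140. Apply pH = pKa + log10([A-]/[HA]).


ratio = [A-] / [HA] = 0.3900 / 0.4900 = 0.7959
log10(ratio) = -0.0991315
pH = pKa + log10(ratio) = 4.6140 - 0.0991315 = 4.5149


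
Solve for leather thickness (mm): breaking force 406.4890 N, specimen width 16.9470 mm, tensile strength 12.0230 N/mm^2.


Formula: t = F / (TS * w)
Substituting: t = 406.4890 / (12.0230 * 16.9470)
Result: 1.9950 mm


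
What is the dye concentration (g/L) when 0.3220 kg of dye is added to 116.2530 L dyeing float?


Formula: Conc = dye_mass(kg) / volume(L) * 1000
Substituting: Conc = 0.3220 / 116.2530 * 1000
Result: 2.7698 g/L


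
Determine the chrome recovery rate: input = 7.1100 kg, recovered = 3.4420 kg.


Formula: Recovery = recovered / input * 100
Substituting: Recovery = 3.4420 / 7.1100 * 100
Result: 48.4107 %


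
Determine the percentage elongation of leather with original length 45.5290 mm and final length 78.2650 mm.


Formula: Elongation = (Lf - L0) / L0 * 100
Substituting: Elongation = (78.2650 - 45.5290) / 45.5290 * 100
Result: 71.9014 %


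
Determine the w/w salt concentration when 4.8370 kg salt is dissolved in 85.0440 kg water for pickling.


Formula: Conc = salt / (water + salt) * 100
Substituting: Conc = 4.8370 / (85.0440 + 4.8370) * 100
Result: 5.3816 %


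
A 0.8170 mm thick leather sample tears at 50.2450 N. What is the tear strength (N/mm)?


Formula: Tear strength = force / thickness
Substituting: Tear strength = 50.2450 / 0.8170
Result: 61.4994 N/mm


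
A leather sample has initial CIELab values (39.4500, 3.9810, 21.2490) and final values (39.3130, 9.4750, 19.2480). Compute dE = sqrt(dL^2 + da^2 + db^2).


dL = -0.1370, da = 5.4940, db = -2.0010
dE = sqrt((-0.1370)^2 + 5.4940^2 + (-2.0010)^2) = 5.8487


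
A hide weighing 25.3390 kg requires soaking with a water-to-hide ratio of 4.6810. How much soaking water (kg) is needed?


Formula: Water = hide_weight * ratio
Substituting: Water = 25.3390 * 4.6810
Result: 118.6119 kg


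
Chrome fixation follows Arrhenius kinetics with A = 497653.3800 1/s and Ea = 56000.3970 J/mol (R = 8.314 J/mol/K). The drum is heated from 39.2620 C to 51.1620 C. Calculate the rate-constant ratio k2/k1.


T1 = 39.2620 + 273.15 = 312.4120 K; T2 = 51.1620 + 273.15 = 324.3120 K
k1 = A * exp(-Ea/(R*T1)) = 497653.3800 * exp(-56000.3970/(8.314*312.4120)) = 2.1550e-04 1/s
k2 = A * exp(-Ea/(R*T2)) = 497653.3800 * exp(-56000.3970/(8.314*324.3120)) = 4.7535e-04 1/s
k2/k1 = 4.7535e-04 / 2.1550e-04 = 2.2058


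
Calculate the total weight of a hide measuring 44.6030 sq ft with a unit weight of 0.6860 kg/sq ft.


Formula: Weight = area * weight_per_sqft
Substituting: Weight = 44.6030 * 0.6860
Result: 30.5977 kg


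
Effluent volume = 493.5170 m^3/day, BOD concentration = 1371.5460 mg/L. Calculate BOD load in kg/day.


Formula: BOD_load = volume * conc / 1000
Substituting: BOD_load = 493.5170 * 1371.5460 / 1000
Result: 676.8813 kg/day


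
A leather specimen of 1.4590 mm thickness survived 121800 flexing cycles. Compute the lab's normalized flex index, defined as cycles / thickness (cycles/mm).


Formula: Index = cycles / thickness
Substituting: Index = 121800 / 1.4590
Result: 83481.8369 cycles/mm


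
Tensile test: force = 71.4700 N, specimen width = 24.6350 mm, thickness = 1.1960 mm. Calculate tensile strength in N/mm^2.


Formula: TS = force / (width * thickness)
Substituting: TS = 71.4700 / (24.6350 * 1.1960)
Result: 2.4257 N/mm^2


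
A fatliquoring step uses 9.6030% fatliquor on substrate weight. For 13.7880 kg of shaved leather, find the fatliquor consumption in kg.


Formula: Fat = substrate * pct / 100
Substituting: Fat = 13.7880 * 9.6030 / 100
Result: 1.3241 kg


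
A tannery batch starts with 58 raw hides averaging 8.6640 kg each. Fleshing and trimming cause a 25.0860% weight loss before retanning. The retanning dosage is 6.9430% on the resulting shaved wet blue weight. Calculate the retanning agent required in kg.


Total_raw = N * avg_wt = 58 * 8.6640 = 502.5120 kg
Substrate = Total_raw * (1 - loss/100) = 502.5120 * (1 - 25.0860/100) = 376.4518 kg
Retan = Substrate * pct / 100 = 376.4518 * 6.9430 / 100 = 26.1371 kg


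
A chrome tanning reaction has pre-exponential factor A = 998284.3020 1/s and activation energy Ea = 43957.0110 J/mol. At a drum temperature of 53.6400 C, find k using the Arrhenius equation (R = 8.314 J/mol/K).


T_K = T_C + 273.15 = 53.6400 + 273.15 = 326.7900 K
exponent = -Ea / (R * T_K) = -43957.0110 / (8.314 * 326.7900) = -16.1789
k = A * exp(exponent) = 998284.3020 * exp(-16.1789) = 0.0939379 1/s


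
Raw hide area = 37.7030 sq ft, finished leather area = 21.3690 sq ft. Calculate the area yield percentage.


Formula: Yield = finished / raw * 100
Substituting: Yield = 21.3690 / 37.7030 * 100
Result: 56.6772 %


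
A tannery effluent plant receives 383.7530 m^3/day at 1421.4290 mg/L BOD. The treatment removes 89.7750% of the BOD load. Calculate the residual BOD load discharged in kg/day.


Load_in = volume * conc / 1000 = 383.7530 * 1421.4290 / 1000 = 545.4776 kg/day
Removed = Load_in * eff / 100 = 545.4776 * 89.7750 / 100 = 489.7026 kg/day
Load_out = Load_in - Removed = 545.4776 - 489.7026 = 55.7751 kg/day


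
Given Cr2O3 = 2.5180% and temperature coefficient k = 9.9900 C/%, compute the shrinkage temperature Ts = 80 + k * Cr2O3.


Formula: Ts = 80 + k * Cr2O3
Substituting: Ts = 80 + 9.9900 * 2.5180
Result: 105.1548 C


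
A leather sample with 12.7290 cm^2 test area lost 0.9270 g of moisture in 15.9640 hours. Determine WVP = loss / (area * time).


Formula: WVP = loss / (area * time)
Substituting: WVP = 0.9270 / (12.7290 * 15.9640)
Result: 0.00456188 g/(cm^2*hr)


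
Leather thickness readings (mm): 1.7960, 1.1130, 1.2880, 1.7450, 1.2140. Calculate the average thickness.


Formula: Average = sum / n
Substituting: Average = 7.1560 / 5
Result: 1.4312 mm


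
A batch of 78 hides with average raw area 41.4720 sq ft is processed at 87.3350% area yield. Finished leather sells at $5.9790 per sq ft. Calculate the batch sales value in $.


Raw_total = N * avg_area = 78 * 41.4720 = 3234.8160 sq ft
Finished = Raw_total * yield / 100 = 3234.8160 * 87.3350 / 100 = 2825.1266 sq ft
Value = Finished * price = 2825.1266 * 5.9790 = 16891.4317 $


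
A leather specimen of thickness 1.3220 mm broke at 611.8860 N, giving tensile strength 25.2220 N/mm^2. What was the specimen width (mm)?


Formula: w = F / (TS * t)
Substituting: w = 611.8860 / (25.2220 * 1.3220)
Result: 18.3510 mm


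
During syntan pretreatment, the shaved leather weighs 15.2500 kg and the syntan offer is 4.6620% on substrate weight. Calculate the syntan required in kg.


Formula: Syntan = substrate * pct / 100
Substituting: Syntan = 15.2500 * 4.6620 / 100
Result: 0.7110 kg


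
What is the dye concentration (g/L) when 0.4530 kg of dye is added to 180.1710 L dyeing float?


Formula: Conc = dye_mass(kg) / volume(L) * 1000
Substituting: Conc = 0.4530 / 180.1710 * 1000
Result: 2.5143 g/L


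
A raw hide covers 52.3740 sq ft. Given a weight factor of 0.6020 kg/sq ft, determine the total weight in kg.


Formula: Weight = area * weight_per_sqft
Substituting: Weight = 52.3740 * 0.6020
Result: 31.5291 kg


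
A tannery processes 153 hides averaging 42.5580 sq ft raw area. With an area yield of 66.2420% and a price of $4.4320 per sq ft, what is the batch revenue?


Raw_total = N * avg_area = 153 * 42.5580 = 6511.3740 sq ft
Finished = Raw_total * yield / 100 = 6511.3740 * 66.2420 / 100 = 4313.2644 sq ft
Value = Finished * price = 4313.2644 * 4.4320 = 19116.3877 $


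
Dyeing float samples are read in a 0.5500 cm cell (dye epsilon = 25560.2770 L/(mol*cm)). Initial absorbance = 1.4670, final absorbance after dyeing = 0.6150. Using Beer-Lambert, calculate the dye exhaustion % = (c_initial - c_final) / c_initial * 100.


c_initial = A_i / (epsilon * l) = 1.4670 / (25560.2770 * 0.5500) = 1.0435e-04 mol/L
c_final = A_f / (epsilon * l) = 0.6150 / (25560.2770 * 0.5500) = 4.3747e-05 mol/L
Exhaustion = (c_initial - c_final) / c_initial * 100 = (1.0435e-04 - 4.3747e-05) / 1.0435e-04 * 100 = 58.0777 %


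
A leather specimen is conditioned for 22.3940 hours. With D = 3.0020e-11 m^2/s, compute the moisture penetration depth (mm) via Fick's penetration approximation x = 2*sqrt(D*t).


t = 22.3940 hr * 3600 = 80618.4000 s
D * t = 3.0020e-11 * 80618.4000 = 2.4202e-06
x = 2 * sqrt(D*t) = 2 * sqrt(2.4202e-06) = 0.00311138 m = 3.1114 mm


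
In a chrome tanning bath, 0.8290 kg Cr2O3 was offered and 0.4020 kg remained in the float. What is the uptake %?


Formula: Uptake = (offered - residual) / offered * 100
Substituting: Uptake = (0.8290 - 0.4020) / 0.8290 * 100
Result: 51.5078 %


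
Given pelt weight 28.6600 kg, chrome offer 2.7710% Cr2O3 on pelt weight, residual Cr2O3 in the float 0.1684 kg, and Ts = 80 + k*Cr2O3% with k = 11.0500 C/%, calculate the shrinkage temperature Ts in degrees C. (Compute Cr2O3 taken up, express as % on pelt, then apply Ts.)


Offered = pelt * offer_pct / 100 = 28.6600 * 2.7710 / 100 = 0.7942 kg
Uptake = offered - residual = 0.7942 - 0.1684 = 0.6258 kg
Cr2O3% on pelt = uptake / pelt * 100 = 0.6258 / 28.6600 * 100 = 2.1834 %
Ts = 80 + k * Cr2O3% = 80 + 11.0500 * 2.1834 = 104.1268 C


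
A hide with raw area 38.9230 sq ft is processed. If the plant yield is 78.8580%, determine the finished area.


Formula: finished = raw * yield / 100
Substituting: finished = 38.9230 * 78.8580 / 100
Result: 30.6939 sq ft


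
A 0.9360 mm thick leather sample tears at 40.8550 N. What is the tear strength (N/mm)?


Formula: Tear strength = force / thickness
Substituting: Tear strength = 40.8550 / 0.9360
Result: 43.6485 N/mm


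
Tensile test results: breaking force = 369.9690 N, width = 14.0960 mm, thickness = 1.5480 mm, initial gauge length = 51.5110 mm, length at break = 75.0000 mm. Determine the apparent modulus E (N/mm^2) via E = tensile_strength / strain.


TS = F / (w * t) = 369.9690 / (14.0960 * 1.5480) = 16.9550 N/mm^2
strain = (Lf - L0) / L0 = (75.0000 - 51.5110) / 51.5110 = 0.4560
E = TS / strain = 16.9550 / 0.4560 = 37.1821 N/mm^2


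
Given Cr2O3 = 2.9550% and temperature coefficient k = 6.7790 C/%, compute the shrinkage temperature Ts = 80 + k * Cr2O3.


Formula: Ts = 80 + k * Cr2O3
Substituting: Ts = 80 + 6.7790 * 2.9550
Result: 100.0319 C


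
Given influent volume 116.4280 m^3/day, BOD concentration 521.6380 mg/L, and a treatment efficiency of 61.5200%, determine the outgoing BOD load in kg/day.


Load_in = volume * conc / 1000 = 116.4280 * 521.6380 / 1000 = 60.7333 kg/day
Removed = Load_in * eff / 100 = 60.7333 * 61.5200 / 100 = 37.3631 kg/day
Load_out = Load_in - Removed = 60.7333 - 37.3631 = 23.3702 kg/day


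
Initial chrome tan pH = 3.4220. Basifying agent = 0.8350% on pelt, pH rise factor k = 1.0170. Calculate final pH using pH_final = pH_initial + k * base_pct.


Formula: pH_final = pH_initial + k * base_pct
Substituting: pH_final = 3.4220 + 1.0170 * 0.8350
Result: 4.2712


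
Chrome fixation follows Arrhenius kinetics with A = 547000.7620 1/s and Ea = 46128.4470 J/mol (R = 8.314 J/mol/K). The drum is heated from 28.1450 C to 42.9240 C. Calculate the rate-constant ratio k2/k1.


T1 = 28.1450 + 273.15 = 301.2950 K; T2 = 42.9240 + 273.15 = 316.0740 K
k1 = A * exp(-Ea/(R*T1)) = 547000.7620 * exp(-46128.4470/(8.314*301.2950)) = 0.0055023 1/s
k2 = A * exp(-Ea/(R*T2)) = 547000.7620 * exp(-46128.4470/(8.314*316.0740)) = 0.0130163 1/s
k2/k1 = 0.0130163 / 0.0055023 = 2.3656


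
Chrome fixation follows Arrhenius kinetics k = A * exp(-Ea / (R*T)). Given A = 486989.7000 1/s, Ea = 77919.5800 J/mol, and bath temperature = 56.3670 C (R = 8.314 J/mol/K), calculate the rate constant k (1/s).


T_K = T_C + 273.15 = 56.3670 + 273.15 = 329.5170 K
exponent = -Ea / (R * T_K) = -77919.5800 / (8.314 * 329.5170) = -28.4419
k = A * exp(exponent) = 486989.7000 * exp(-28.4419) = 2.1645e-07 1/s


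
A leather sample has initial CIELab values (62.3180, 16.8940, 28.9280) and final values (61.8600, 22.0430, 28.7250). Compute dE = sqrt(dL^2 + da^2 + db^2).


dL = -0.4580, da = 5.1490, db = -0.2030
dE = sqrt((-0.4580)^2 + 5.1490^2 + (-0.2030)^2) = 5.1733


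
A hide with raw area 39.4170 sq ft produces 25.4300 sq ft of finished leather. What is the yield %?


Formula: Yield = finished / raw * 100
Substituting: Yield = 25.4300 / 39.4170 * 100
Result: 64.5153 %


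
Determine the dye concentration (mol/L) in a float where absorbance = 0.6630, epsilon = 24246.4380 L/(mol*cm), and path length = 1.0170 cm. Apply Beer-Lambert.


Formula: c = A / (epsilon * l)
Substituting: c = 0.6630 / (24246.4380 * 1.0170)
Result: 2.6887e-05 mol/L


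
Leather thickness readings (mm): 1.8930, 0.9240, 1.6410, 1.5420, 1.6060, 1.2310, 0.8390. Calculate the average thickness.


Formula: Average = sum / n
Substituting: Average = 9.6760 / 7
Result: 1.3823 mm


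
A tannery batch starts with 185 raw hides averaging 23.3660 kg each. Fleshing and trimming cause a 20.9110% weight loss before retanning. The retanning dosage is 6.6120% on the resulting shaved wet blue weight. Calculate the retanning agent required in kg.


Total_raw = N * avg_wt = 185 * 23.3660 = 4322.7100 kg
Substrate = Total_raw * (1 - loss/100) = 4322.7100 * (1 - 20.9110/100) = 3418.7881 kg
Retan = Substrate * pct / 100 = 3418.7881 * 6.6120 / 100 = 226.0503 kg


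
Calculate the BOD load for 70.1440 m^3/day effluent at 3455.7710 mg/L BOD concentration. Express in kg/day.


Formula: BOD_load = volume * conc / 1000
Substituting: BOD_load = 70.1440 * 3455.7710 / 1000
Result: 242.4016 kg/day


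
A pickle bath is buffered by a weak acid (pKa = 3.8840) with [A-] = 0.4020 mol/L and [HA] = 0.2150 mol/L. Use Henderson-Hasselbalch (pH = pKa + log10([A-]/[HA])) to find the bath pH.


ratio = [A-] / [HA] = 0.4020 / 0.2150 = 1.8698
log10(ratio) = 0.2718
pH = pKa + log10(ratio) = 3.8840 + 0.2718 = 4.1558


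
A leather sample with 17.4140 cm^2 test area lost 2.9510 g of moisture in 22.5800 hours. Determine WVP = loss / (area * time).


Formula: WVP = loss / (area * time)
Substituting: WVP = 2.9510 / (17.4140 * 22.5800)
Result: 0.00750493 g/(cm^2*hr)


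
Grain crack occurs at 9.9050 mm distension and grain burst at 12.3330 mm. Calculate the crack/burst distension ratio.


Formula: Ratio = crack / burst
Substituting: Ratio = 9.9050 / 12.3330
Result: 0.8031


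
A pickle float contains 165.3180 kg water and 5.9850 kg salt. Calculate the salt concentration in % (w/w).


Formula: Conc = salt / (water + salt) * 100
Substituting: Conc = 5.9850 / (165.3180 + 5.9850) * 100
Result: 3.4938 %


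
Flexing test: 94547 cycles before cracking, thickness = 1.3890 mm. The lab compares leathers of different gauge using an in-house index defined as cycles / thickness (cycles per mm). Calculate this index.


Formula: Index = cycles / thickness
Substituting: Index = 94547 / 1.3890
Result: 68068.3945 cycles/mm


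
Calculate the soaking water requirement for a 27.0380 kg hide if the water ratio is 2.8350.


Formula: Water = hide_weight * ratio
Substituting: Water = 27.0380 * 2.8350
Result: 76.6527 kg


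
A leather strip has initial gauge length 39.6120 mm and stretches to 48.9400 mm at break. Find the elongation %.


Formula: Elongation = (Lf - L0) / L0 * 100
Substituting: Elongation = (48.9400 - 39.6120) / 39.6120 * 100
Result: 23.5484 %


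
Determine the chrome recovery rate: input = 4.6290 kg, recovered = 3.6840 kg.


Formula: Recovery = recovered / input * 100
Substituting: Recovery = 3.6840 / 4.6290 * 100
Result: 79.5852 %


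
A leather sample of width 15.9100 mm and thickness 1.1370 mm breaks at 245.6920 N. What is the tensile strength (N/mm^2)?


Formula: TS = force / (width * thickness)
Substituting: TS = 245.6920 / (15.9100 * 1.1370)
Result: 13.5819 N/mm^2


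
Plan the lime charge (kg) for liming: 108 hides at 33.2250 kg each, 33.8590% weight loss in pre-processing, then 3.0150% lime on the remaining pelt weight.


Total_raw = N * avg_wt = 108 * 33.2250 = 3588.3000 kg
Substrate = Total_raw * (1 - loss/100) = 3588.3000 * (1 - 33.8590/100) = 2373.3375 kg
Lime = Substrate * pct / 100 = 2373.3375 * 3.0150 / 100 = 71.5561 kg


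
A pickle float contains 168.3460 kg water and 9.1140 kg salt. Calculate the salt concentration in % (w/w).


Formula: Conc = salt / (water + salt) * 100
Substituting: Conc = 9.1140 / (168.3460 + 9.1140) * 100
Result: 5.1358 %


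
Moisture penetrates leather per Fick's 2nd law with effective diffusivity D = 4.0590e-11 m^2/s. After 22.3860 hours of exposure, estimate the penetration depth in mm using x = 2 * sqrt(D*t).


t = 22.3860 hr * 3600 = 80589.6000 s
D * t = 4.0590e-11 * 80589.6000 = 3.2711e-06
x = 2 * sqrt(D*t) = 2 * sqrt(3.2711e-06) = 0.00361725 m = 3.6173 mm


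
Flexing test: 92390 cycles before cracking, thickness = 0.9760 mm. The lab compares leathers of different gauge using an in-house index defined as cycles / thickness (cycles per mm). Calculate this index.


Formula: Index = cycles / thickness
Substituting: Index = 92390 / 0.9760
Result: 94661.8852 cycles/mm


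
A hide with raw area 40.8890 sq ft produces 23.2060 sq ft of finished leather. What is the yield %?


Formula: Yield = finished / raw * 100
Substituting: Yield = 23.2060 / 40.8890 * 100
Result: 56.7537 %


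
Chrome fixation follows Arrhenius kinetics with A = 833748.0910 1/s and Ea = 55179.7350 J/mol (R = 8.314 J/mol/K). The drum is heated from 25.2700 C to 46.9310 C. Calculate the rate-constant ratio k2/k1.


T1 = 25.2700 + 273.15 = 298.4200 K; T2 = 46.9310 + 273.15 = 320.0810 K
k1 = A * exp(-Ea/(R*T1)) = 833748.0910 * exp(-55179.7350/(8.314*298.4200)) = 1.8288e-04 1/s
k2 = A * exp(-Ea/(R*T2)) = 833748.0910 * exp(-55179.7350/(8.314*320.0810)) = 8.2380e-04 1/s
k2/k1 = 8.2380e-04 / 1.8288e-04 = 4.5045


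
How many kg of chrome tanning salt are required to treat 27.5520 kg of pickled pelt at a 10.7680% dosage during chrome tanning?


Formula: Chrome = substrate * pct / 100
Substituting: Chrome = 27.5520 * 10.7680 / 100
Result: 2.9668 kg


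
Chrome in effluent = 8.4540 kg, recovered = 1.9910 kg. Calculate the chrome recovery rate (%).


Formula: Recovery = recovered / input * 100
Substituting: Recovery = 1.9910 / 8.4540 * 100
Result: 23.5510 %


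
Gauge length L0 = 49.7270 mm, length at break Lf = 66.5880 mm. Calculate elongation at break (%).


Formula: Elongation = (Lf - L0) / L0 * 100
Substituting: Elongation = (66.5880 - 49.7270) / 49.7270 * 100
Result: 33.9071 %


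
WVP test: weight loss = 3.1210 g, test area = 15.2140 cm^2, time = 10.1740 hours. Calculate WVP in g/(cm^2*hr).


Formula: WVP = loss / (area * time)
Substituting: WVP = 3.1210 / (15.2140 * 10.1740)
Result: 0.0201632 g/(cm^2*hr)


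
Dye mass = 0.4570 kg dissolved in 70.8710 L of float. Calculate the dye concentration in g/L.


Formula: Conc = dye_mass(kg) / volume(L) * 1000
Substituting: Conc = 0.4570 / 70.8710 * 1000
Result: 6.4483 g/L


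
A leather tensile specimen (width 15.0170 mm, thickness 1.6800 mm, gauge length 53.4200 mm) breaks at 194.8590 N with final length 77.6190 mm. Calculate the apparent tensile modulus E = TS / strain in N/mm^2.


TS = F / (w * t) = 194.8590 / (15.0170 * 1.6800) = 7.7237 N/mm^2
strain = (Lf - L0) / L0 = (77.6190 - 53.4200) / 53.4200 = 0.4530
E = TS / strain = 7.7237 / 0.4530 = 17.0504 N/mm^2


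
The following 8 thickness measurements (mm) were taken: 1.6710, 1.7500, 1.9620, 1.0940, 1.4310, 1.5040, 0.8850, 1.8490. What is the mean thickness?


Formula: Average = sum / n
Substituting: Average = 12.1460 / 8
Result: 1.5183 mm


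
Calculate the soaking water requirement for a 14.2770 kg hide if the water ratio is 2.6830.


Formula: Water = hide_weight * ratio
Substituting: Water = 14.2770 * 2.6830
Result: 38.3052 kg


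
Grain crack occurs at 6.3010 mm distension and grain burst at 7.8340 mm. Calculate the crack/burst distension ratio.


Formula: Ratio = crack / burst
Substituting: Ratio = 6.3010 / 7.8340
Result: 0.8043


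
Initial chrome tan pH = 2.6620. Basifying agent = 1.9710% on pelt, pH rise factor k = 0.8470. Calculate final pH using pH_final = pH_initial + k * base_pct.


Formula: pH_final = pH_initial + k * base_pct
Substituting: pH_final = 2.6620 + 0.8470 * 1.9710
Result: 4.3314


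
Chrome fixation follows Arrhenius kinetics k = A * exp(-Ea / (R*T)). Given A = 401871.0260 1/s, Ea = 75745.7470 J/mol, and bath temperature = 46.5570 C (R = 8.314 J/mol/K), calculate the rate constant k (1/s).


T_K = T_C + 273.15 = 46.5570 + 273.15 = 319.7070 K
exponent = -Ea / (R * T_K) = -75745.7470 / (8.314 * 319.7070) = -28.4968
k = A * exp(exponent) = 401871.0260 * exp(-28.4968) = 1.6908e-07 1/s


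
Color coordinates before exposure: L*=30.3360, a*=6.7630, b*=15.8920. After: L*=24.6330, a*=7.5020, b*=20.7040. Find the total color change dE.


dL = -5.7030, da = 0.7390, db = 4.8120
dE = sqrt((-5.7030)^2 + 0.7390^2 + 4.8120^2) = 7.4984


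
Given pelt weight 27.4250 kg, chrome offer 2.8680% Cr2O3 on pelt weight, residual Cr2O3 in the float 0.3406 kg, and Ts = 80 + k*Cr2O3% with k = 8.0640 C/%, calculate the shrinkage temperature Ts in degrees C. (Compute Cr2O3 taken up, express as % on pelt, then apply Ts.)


Offered = pelt * offer_pct / 100 = 27.4250 * 2.8680 / 100 = 0.7865 kg
Uptake = offered - residual = 0.7865 - 0.3406 = 0.4459 kg
Cr2O3% on pelt = uptake / pelt * 100 = 0.4459 / 27.4250 * 100 = 1.6261 %
Ts = 80 + k * Cr2O3% = 80 + 8.0640 * 1.6261 = 93.1126 C


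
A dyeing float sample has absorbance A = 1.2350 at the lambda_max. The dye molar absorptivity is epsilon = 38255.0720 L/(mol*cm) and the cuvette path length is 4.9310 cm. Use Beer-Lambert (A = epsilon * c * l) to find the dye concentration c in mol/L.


Formula: c = A / (epsilon * l)
Substituting: c = 1.2350 / (38255.0720 * 4.9310)
Result: 6.5470e-06 mol/L


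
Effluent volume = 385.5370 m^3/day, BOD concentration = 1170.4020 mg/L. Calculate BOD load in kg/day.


Formula: BOD_load = volume * conc / 1000
Substituting: BOD_load = 385.5370 * 1170.4020 / 1000
Result: 451.2333 kg/day


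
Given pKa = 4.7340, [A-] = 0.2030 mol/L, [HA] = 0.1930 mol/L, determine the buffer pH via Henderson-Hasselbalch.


ratio = [A-] / [HA] = 0.2030 / 0.1930 = 1.0518
log10(ratio) = 0.0219387
pH = pKa + log10(ratio) = 4.7340 + 0.0219387 = 4.7559


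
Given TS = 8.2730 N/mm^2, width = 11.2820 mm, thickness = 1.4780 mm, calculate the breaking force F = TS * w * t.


Formula: F = TS * w * t
Substituting: F = 8.2730 * 11.2820 * 1.4780
Result: 137.9506 N


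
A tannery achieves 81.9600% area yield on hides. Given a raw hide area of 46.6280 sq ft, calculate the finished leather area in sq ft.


Formula: finished = raw * yield / 100
Substituting: finished = 46.6280 * 81.9600 / 100
Result: 38.2163 sq ft


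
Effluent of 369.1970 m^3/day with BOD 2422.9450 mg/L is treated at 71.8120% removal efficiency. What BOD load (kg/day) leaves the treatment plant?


Load_in = volume * conc / 1000 = 369.1970 * 2422.9450 / 1000 = 894.5440 kg/day
Removed = Load_in * eff / 100 = 894.5440 * 71.8120 / 100 = 642.3900 kg/day
Load_out = Load_in - Removed = 894.5440 - 642.3900 = 252.1541 kg/day


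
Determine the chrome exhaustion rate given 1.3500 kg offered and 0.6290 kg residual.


Formula: Uptake = (offered - residual) / offered * 100
Substituting: Uptake = (1.3500 - 0.6290) / 1.3500 * 100
Result: 53.4074 %


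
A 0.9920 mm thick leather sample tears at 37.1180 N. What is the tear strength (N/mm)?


Formula: Tear strength = force / thickness
Substituting: Tear strength = 37.1180 / 0.9920
Result: 37.4173 N/mm


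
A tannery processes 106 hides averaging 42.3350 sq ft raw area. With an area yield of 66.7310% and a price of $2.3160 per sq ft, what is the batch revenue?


Raw_total = N * avg_area = 106 * 42.3350 = 4487.5100 sq ft
Finished = Raw_total * yield / 100 = 4487.5100 * 66.7310 / 100 = 2994.5603 sq ft
Value = Finished * price = 2994.5603 * 2.3160 = 6935.4017 $


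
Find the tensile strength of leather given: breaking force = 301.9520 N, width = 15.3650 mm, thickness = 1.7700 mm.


Formula: TS = force / (width * thickness)
Substituting: TS = 301.9520 / (15.3650 * 1.7700)
Result: 11.1028 N/mm^2


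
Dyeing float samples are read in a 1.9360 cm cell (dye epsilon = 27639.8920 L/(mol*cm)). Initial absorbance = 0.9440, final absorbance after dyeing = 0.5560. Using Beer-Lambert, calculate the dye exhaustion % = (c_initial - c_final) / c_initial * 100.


c_initial = A_i / (epsilon * l) = 0.9440 / (27639.8920 * 1.9360) = 1.7641e-05 mol/L
c_final = A_f / (epsilon * l) = 0.5560 / (27639.8920 * 1.9360) = 1.0390e-05 mol/L
Exhaustion = (c_initial - c_final) / c_initial * 100 = (1.7641e-05 - 1.0390e-05) / 1.7641e-05 * 100 = 41.1017 %


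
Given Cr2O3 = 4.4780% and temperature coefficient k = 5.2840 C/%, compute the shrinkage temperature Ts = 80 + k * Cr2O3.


Formula: Ts = 80 + k * Cr2O3
Substituting: Ts = 80 + 5.2840 * 4.4780
Result: 103.6618 C


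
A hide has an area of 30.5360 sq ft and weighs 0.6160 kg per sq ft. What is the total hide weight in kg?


Formula: Weight = area * weight_per_sqft
Substituting: Weight = 30.5360 * 0.6160
Result: 18.8102 kg


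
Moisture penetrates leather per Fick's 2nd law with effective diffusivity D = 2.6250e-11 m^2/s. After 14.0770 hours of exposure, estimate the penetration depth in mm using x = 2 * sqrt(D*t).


t = 14.0770 hr * 3600 = 50677.2000 s
D * t = 2.6250e-11 * 50677.2000 = 1.3303e-06
x = 2 * sqrt(D*t) = 2 * sqrt(1.3303e-06) = 0.00230675 m = 2.3068 mm


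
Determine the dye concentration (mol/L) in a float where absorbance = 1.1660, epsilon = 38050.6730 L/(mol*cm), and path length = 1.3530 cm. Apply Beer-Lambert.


Formula: c = A / (epsilon * l)
Substituting: c = 1.1660 / (38050.6730 * 1.3530)
Result: 2.2648e-05 mol/L


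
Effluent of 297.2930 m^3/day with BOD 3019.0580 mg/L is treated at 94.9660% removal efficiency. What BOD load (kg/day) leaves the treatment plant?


Load_in = volume * conc / 1000 = 297.2930 * 3019.0580 / 1000 = 897.5448 kg/day
Removed = Load_in * eff / 100 = 897.5448 * 94.9660 / 100 = 852.3624 kg/day
Load_out = Load_in - Removed = 897.5448 - 852.3624 = 45.1824 kg/day


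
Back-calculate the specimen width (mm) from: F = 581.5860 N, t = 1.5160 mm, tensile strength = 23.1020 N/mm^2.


Formula: w = F / (TS * t)
Substituting: w = 581.5860 / (23.1020 * 1.5160)
Result: 16.6060 mm


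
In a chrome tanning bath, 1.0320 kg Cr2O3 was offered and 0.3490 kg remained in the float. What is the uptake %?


Formula: Uptake = (offered - residual) / offered * 100
Substituting: Uptake = (1.0320 - 0.3490) / 1.0320 * 100
Result: 66.1822 %


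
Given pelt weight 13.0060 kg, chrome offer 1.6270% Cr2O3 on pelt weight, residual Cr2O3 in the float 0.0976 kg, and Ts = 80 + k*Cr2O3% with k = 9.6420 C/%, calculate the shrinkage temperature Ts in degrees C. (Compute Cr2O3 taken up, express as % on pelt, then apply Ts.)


Offered = pelt * offer_pct / 100 = 13.0060 * 1.6270 / 100 = 0.2116 kg
Uptake = offered - residual = 0.2116 - 0.0976 = 0.1140 kg
Cr2O3% on pelt = uptake / pelt * 100 = 0.1140 / 13.0060 * 100 = 0.8766 %
Ts = 80 + k * Cr2O3% = 80 + 9.6420 * 0.8766 = 88.4520 C


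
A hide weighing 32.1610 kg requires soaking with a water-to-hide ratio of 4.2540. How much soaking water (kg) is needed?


Formula: Water = hide_weight * ratio
Substituting: Water = 32.1610 * 4.2540
Result: 136.8129 kg


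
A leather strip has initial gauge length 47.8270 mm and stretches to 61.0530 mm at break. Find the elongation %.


Formula: Elongation = (Lf - L0) / L0 * 100
Substituting: Elongation = (61.0530 - 47.8270) / 47.8270 * 100
Result: 27.6538 %


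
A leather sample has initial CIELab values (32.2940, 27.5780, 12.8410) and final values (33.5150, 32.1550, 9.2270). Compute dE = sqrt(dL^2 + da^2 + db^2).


dL = 1.2210, da = 4.5770, db = -3.6140
dE = sqrt(1.2210^2 + 4.5770^2 + (-3.6140)^2) = 5.9583


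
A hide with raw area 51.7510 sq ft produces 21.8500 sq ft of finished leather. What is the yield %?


Formula: Yield = finished / raw * 100
Substituting: Yield = 21.8500 / 51.7510 * 100
Result: 42.2214 %


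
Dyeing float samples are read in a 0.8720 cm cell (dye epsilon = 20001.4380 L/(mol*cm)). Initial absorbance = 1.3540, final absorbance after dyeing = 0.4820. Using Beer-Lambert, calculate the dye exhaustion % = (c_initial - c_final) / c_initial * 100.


c_initial = A_i / (epsilon * l) = 1.3540 / (20001.4380 * 0.8720) = 7.7632e-05 mol/L
c_final = A_f / (epsilon * l) = 0.4820 / (20001.4380 * 0.8720) = 2.7636e-05 mol/L
Exhaustion = (c_initial - c_final) / c_initial * 100 = (7.7632e-05 - 2.7636e-05) / 7.7632e-05 * 100 = 64.4018 %


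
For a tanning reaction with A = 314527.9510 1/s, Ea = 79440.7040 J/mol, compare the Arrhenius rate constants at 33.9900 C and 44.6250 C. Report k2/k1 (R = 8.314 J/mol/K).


T1 = 33.9900 + 273.15 = 307.1400 K; T2 = 44.6250 + 273.15 = 317.7750 K
k1 = A * exp(-Ea/(R*T1)) = 314527.9510 * exp(-79440.7040/(8.314*307.1400)) = 9.7020e-09 1/s
k2 = A * exp(-Ea/(R*T2)) = 314527.9510 * exp(-79440.7040/(8.314*317.7750)) = 2.7481e-08 1/s
k2/k1 = 2.7481e-08 / 9.7020e-09 = 2.8325


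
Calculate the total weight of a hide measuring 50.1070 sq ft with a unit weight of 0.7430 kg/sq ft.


Formula: Weight = area * weight_per_sqft
Substituting: Weight = 50.1070 * 0.7430
Result: 37.2295 kg


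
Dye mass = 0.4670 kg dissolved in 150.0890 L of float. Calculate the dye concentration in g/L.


Formula: Conc = dye_mass(kg) / volume(L) * 1000
Substituting: Conc = 0.4670 / 150.0890 * 1000
Result: 3.1115 g/L


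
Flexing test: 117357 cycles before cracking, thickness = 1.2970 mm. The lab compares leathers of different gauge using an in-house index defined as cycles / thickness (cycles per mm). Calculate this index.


Formula: Index = cycles / thickness
Substituting: Index = 117357 / 1.2970
Result: 90483.4233 cycles/mm


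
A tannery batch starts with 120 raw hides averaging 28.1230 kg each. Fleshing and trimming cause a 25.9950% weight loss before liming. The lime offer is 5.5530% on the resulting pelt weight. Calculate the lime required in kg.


Total_raw = N * avg_wt = 120 * 28.1230 = 3374.7600 kg
Substrate = Total_raw * (1 - loss/100) = 3374.7600 * (1 - 25.9950/100) = 2497.4911 kg
Lime = Substrate * pct / 100 = 2497.4911 * 5.5530 / 100 = 138.6857 kg


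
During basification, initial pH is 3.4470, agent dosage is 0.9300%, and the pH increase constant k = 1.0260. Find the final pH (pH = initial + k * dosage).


Formula: pH_final = pH_initial + k * base_pct
Substituting: pH_final = 3.4470 + 1.0260 * 0.9300
Result: 4.4012


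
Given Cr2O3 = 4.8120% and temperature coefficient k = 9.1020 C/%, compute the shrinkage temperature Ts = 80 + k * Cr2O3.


Formula: Ts = 80 + k * Cr2O3
Substituting: Ts = 80 + 9.1020 * 4.8120
Result: 123.7988 C


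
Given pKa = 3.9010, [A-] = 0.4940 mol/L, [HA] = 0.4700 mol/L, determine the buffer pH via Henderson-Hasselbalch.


ratio = [A-] / [HA] = 0.4940 / 0.4700 = 1.0511
log10(ratio) = 0.0216291
pH = pKa + log10(ratio) = 3.9010 + 0.0216291 = 3.9226


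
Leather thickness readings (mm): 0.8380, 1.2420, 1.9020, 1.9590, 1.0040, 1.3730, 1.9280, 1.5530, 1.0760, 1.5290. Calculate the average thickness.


Formula: Average = sum / n
Substituting: Average = 14.4040 / 10
Result: 1.4404 mm


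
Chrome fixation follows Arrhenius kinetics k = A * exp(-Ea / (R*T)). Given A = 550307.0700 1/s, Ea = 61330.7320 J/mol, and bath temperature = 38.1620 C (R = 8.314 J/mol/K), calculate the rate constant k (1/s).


T_K = T_C + 273.15 = 38.1620 + 273.15 = 311.3120 K
exponent = -Ea / (R * T_K) = -61330.7320 / (8.314 * 311.3120) = -23.6958
k = A * exp(exponent) = 550307.0700 * exp(-23.6958) = 2.8160e-05 1/s


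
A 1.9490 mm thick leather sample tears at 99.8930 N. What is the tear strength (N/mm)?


Formula: Tear strength = force / thickness
Substituting: Tear strength = 99.8930 / 1.9490
Result: 51.2535 N/mm


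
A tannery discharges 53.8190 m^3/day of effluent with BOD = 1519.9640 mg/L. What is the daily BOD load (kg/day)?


Formula: BOD_load = volume * conc / 1000
Substituting: BOD_load = 53.8190 * 1519.9640 / 1000
Result: 81.8029 kg/day


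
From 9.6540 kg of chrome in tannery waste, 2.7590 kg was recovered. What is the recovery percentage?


Formula: Recovery = recovered / input * 100
Substituting: Recovery = 2.7590 / 9.6540 * 100
Result: 28.5788 %


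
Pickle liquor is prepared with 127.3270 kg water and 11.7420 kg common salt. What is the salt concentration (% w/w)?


Formula: Conc = salt / (water + salt) * 100
Substituting: Conc = 11.7420 / (127.3270 + 11.7420) * 100
Result: 8.4433 %


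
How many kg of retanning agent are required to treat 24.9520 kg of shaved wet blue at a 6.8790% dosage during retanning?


Formula: Retan = substrate * pct / 100
Substituting: Retan = 24.9520 * 6.8790 / 100
Result: 1.7164 kg


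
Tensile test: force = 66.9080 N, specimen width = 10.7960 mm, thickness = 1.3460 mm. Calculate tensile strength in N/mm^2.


Formula: TS = force / (width * thickness)
Substituting: TS = 66.9080 / (10.7960 * 1.3460)
Result: 4.6044 N/mm^2


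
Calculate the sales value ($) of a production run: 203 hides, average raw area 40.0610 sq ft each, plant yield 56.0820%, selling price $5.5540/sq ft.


Raw_total = N * avg_area = 203 * 40.0610 = 8132.3830 sq ft
Finished = Raw_total * yield / 100 = 8132.3830 * 56.0820 / 100 = 4560.8030 sq ft
Value = Finished * price = 4560.8030 * 5.5540 = 25330.7001 $


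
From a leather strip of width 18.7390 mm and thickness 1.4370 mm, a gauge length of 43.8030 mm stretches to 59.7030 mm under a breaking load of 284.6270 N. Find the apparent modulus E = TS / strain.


TS = F / (w * t) = 284.6270 / (18.7390 * 1.4370) = 10.5699 N/mm^2
strain = (Lf - L0) / L0 = (59.7030 - 43.8030) / 43.8030 = 0.3630
E = TS / strain = 10.5699 / 0.3630 = 29.1192 N/mm^2


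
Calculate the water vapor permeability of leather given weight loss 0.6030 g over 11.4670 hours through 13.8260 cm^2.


Formula: WVP = loss / (area * time)
Substituting: WVP = 0.6030 / (13.8260 * 11.4670)
Result: 0.00380339 g/(cm^2*hr)


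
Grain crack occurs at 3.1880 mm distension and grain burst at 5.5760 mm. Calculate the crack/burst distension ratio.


Formula: Ratio = crack / burst
Substituting: Ratio = 3.1880 / 5.5760
Result: 0.5717


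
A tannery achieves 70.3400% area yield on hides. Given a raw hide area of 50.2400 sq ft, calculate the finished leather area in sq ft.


Formula: finished = raw * yield / 100
Substituting: finished = 50.2400 * 70.3400 / 100
Result: 35.3388 sq ft


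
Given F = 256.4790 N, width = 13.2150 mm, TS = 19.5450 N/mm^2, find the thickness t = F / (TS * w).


Formula: t = F / (TS * w)
Substituting: t = 256.4790 / (19.5450 * 13.2150)
Result: 0.9930 mm
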